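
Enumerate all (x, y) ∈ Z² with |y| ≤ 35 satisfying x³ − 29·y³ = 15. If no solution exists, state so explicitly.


The equation is x³ - 29y³ = 15. For fixed y, x³ = 29·y³ + 15, so a solution requires the RHS to be a perfect cube.
Strategy: iterate y from -35 to 35, compute RHS = 29·y³ + 15, and check whether it is a (positive or negative) perfect cube.
Check small values of y:
  y = 0: RHS = 15 is not a perfect cube.
  y = 1: RHS = 44 is not a perfect cube.
  y = -1: RHS = -14 is not a perfect cube.
  y = 2: RHS = 247 is not a perfect cube.
  y = -2: RHS = -217 is not a perfect cube.
  y = 3: RHS = 798 is not a perfect cube.
  y = -3: RHS = -768 is not a perfect cube.
Continuing the search up to |y| = 35 finds no solutions either.
No (x, y) in the scanned range satisfies the equation.

No integer solutions with |y| ≤ 35.


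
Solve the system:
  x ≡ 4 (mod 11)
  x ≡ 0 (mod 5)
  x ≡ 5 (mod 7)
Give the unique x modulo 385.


Moduli 11, 5, 7 are pairwise coprime; by CRT there is a unique solution modulo M = 11 · 5 · 7 = 385.
Solve pairwise, accumulating the modulus:
  Start with x ≡ 4 (mod 11).
  Combine with x ≡ 0 (mod 5): since gcd(11, 5) = 1, we get a unique residue mod 55.
    Write x = 4 + 11·t and substitute into x ≡ 0 (mod 5): 11·t ≡ 0 − 4 = -4 (mod 5).
    Reduce coefficients mod 5: 1·t ≡ 1 (mod 5).
    So t ≡ 1 (mod 5).
    Then x = 4 + 11·1 = 15, valid modulo lcm(11, 5) = 55: x ≡ 15 (mod 55).
  Combine with x ≡ 5 (mod 7): since gcd(55, 7) = 1, we get a unique residue mod 385.
    Write x = 15 + 55·t and substitute into x ≡ 5 (mod 7): 55·t ≡ 5 − 15 = -10 (mod 7).
    Reduce coefficients mod 7: 6·t ≡ 4 (mod 7).
    The inverse of 6 mod 7 is 6 (since 6·6 = 36 = 5·7 + 1), so t ≡ 6·4 = 24 ≡ 3 (mod 7).
    Then x = 15 + 55·3 = 180, valid modulo lcm(55, 7) = 385: x ≡ 180 (mod 385).
Verify: 180 mod 11 = 4 ✓, 180 mod 5 = 0 ✓, 180 mod 7 = 5 ✓.

x ≡ 180 (mod 385).


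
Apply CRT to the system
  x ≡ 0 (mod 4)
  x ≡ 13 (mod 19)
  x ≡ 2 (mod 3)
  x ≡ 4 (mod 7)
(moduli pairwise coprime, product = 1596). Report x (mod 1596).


Product of moduli M = 4 · 19 · 3 · 7 = 1596.
Merge one congruence at a time:
  Start: x ≡ 0 (mod 4).
  Combine with x ≡ 13 (mod 19); new modulus lcm = 76.
    Write x = 0 + 4·t and substitute into x ≡ 13 (mod 19): 4·t ≡ 13 − 0 = 13 (mod 19).
    The inverse of 4 mod 19 is 5 (since 4·5 = 20 = 1·19 + 1), so t ≡ 5·13 = 65 ≡ 8 (mod 19).
    Then x = 0 + 4·8 = 32, valid modulo lcm(4, 19) = 76: x ≡ 32 (mod 76).
  Combine with x ≡ 2 (mod 3); new modulus lcm = 228.
    Write x = 32 + 76·t and substitute into x ≡ 2 (mod 3): 76·t ≡ 2 − 32 = -30 (mod 3).
    Reduce coefficients mod 3: 1·t ≡ 0 (mod 3).
    So t ≡ 0 (mod 3).
    Then x = 32 + 76·0 = 32, valid modulo lcm(76, 3) = 228: x ≡ 32 (mod 228).
  Combine with x ≡ 4 (mod 7); new modulus lcm = 1596.
    Write x = 32 + 228·t and substitute into x ≡ 4 (mod 7): 228·t ≡ 4 − 32 = -28 (mod 7).
    Reduce coefficients mod 7: 4·t ≡ 0 (mod 7).
    The inverse of 4 mod 7 is 2 (since 4·2 = 8 = 1·7 + 1), so t ≡ 2·0 = 0 ≡ 0 (mod 7).
    Then x = 32 + 228·0 = 32, valid modulo lcm(228, 7) = 1596: x ≡ 32 (mod 1596).
Verify against each original: 32 mod 4 = 0, 32 mod 19 = 13, 32 mod 3 = 2, 32 mod 7 = 4.

x ≡ 32 (mod 1596).


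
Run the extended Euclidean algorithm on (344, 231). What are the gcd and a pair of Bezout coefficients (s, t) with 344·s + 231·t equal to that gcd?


Euclidean algorithm on (344, 231) — divide until remainder is 0:
  344 = 1 · 231 + 113
  231 = 2 · 113 + 5
  113 = 22 · 5 + 3
  5 = 1 · 3 + 2
  3 = 1 · 2 + 1
  2 = 2 · 1 + 0
gcd(344, 231) = 1.
Track Bezout coefficients alongside the remainders: start with r₀ = 344 = a·1 + b·0 (s = 1, t = 0) and r₁ = 231 = a·0 + b·1 (s = 0, t = 1); each new remainder r_{k+1} = r_{k-1} − q_k·r_k inherits s_{k+1} = s_{k-1} − q_k·s_k, t_{k+1} = t_{k-1} − q_k·t_k, so r_k = a·s_k + b·t_k at every step:
  q = 1: r = 113, s = 1 − 1·0 = 1, t = 0 − 1·1 = -1  (check: 344·1 + 231·(-1) = 113)
  q = 2: r = 5, s = 0 − 2·1 = -2, t = 1 − 2·(-1) = 3  (check: 344·(-2) + 231·3 = 5)
  q = 22: r = 3, s = 1 − 22·(-2) = 45, t = -1 − 22·3 = -67  (check: 344·45 + 231·(-67) = 3)
  q = 1: r = 2, s = -2 − 1·45 = -47, t = 3 − 1·(-67) = 70  (check: 344·(-47) + 231·70 = 2)
  q = 1: r = 1, s = 45 − 1·(-47) = 92, t = -67 − 1·70 = -137  (check: 344·92 + 231·(-137) = 1)
The row with r = 1 (the gcd) gives the Bezout coefficients s = 92, t = -137.
Result: 344 · (92) + 231 · (-137) = 1.

gcd(344, 231) = 1; s = 92, t = -137 (check: 344·92 + 231·(-137) = 1).


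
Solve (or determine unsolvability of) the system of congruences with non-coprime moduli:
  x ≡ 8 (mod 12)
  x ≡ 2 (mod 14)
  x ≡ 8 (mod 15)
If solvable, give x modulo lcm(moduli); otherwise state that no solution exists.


Moduli 12, 14, 15 are not pairwise coprime, so CRT works modulo lcm(m_i) when all pairwise compatibility conditions hold.
Pairwise compatibility: gcd(m_i, m_j) must divide a_i - a_j for every pair.
Merge one congruence at a time:
  Start: x ≡ 8 (mod 12).
  Combine with x ≡ 2 (mod 14): gcd(12, 14) = 2; 2 - 8 = -6, which IS divisible by 2, so compatible.
    Write x = 8 + 12·t and substitute into x ≡ 2 (mod 14): 12·t ≡ 2 − 8 = -6 (mod 14).
    Divide the congruence (and modulus) by g = 2: 6·t ≡ -3 (mod 7).
    Reduce coefficients mod 7: 6·t ≡ 4 (mod 7).
    The inverse of 6 mod 7 is 6 (since 6·6 = 36 = 5·7 + 1), so t ≡ 6·4 = 24 ≡ 3 (mod 7).
    Then x = 8 + 12·3 = 44, valid modulo lcm(12, 14) = 84: x ≡ 44 (mod 84).
  Combine with x ≡ 8 (mod 15): gcd(84, 15) = 3; 8 - 44 = -36, which IS divisible by 3, so compatible.
    Write x = 44 + 84·t and substitute into x ≡ 8 (mod 15): 84·t ≡ 8 − 44 = -36 (mod 15).
    Divide the congruence (and modulus) by g = 3: 28·t ≡ -12 (mod 5).
    Reduce coefficients mod 5: 3·t ≡ 3 (mod 5).
    The inverse of 3 mod 5 is 2 (since 3·2 = 6 = 1·5 + 1), so t ≡ 2·3 = 6 ≡ 1 (mod 5).
    Then x = 44 + 84·1 = 128, valid modulo lcm(84, 15) = 420: x ≡ 128 (mod 420).
Verify: 128 mod 12 = 8, 128 mod 14 = 2, 128 mod 15 = 8.

x ≡ 128 (mod 420).


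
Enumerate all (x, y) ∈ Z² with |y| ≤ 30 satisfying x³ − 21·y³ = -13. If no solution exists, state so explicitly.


The equation is x³ - 21y³ = -13. For fixed y, x³ = 21·y³ − 13, so a solution requires the RHS to be a perfect cube.
Strategy: iterate y from -30 to 30, compute RHS = 21·y³ − 13, and check whether it is a (positive or negative) perfect cube.
Check small values of y:
  y = 0: RHS = -13 is not a perfect cube.
  y = 1: RHS = 8 = (2)³ ⇒ x = 2 works.
  y = -1: RHS = -34 is not a perfect cube.
  y = 2: RHS = 155 is not a perfect cube.
  y = -2: RHS = -181 is not a perfect cube.
  y = 3: RHS = 554 is not a perfect cube.
  y = -3: RHS = -580 is not a perfect cube.
Continuing, at y = 4: RHS = 1331 = (11)³ ⇒ x = 11 works.
Searching the remaining y in |y| ≤ 30 finds no further solutions.
Collected solutions: (2, 1), (11, 4).

Solutions (with |y| ≤ 30): (2, 1), (11, 4).


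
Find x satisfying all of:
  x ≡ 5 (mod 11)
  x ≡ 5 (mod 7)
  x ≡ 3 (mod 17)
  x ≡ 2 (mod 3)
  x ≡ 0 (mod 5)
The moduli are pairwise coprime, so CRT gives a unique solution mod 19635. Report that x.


Product of moduli M = 11 · 7 · 17 · 3 · 5 = 19635.
Merge one congruence at a time:
  Start: x ≡ 5 (mod 11).
  Combine with x ≡ 5 (mod 7); new modulus lcm = 77.
    Write x = 5 + 11·t and substitute into x ≡ 5 (mod 7): 11·t ≡ 5 − 5 = 0 (mod 7).
    Reduce coefficients mod 7: 4·t ≡ 0 (mod 7).
    The inverse of 4 mod 7 is 2 (since 4·2 = 8 = 1·7 + 1), so t ≡ 2·0 = 0 ≡ 0 (mod 7).
    Then x = 5 + 11·0 = 5, valid modulo lcm(11, 7) = 77: x ≡ 5 (mod 77).
  Combine with x ≡ 3 (mod 17); new modulus lcm = 1309.
    Write x = 5 + 77·t and substitute into x ≡ 3 (mod 17): 77·t ≡ 3 − 5 = -2 (mod 17).
    Reduce coefficients mod 17: 9·t ≡ 15 (mod 17).
    The inverse of 9 mod 17 is 2 (since 9·2 = 18 = 1·17 + 1), so t ≡ 2·15 = 30 ≡ 13 (mod 17).
    Then x = 5 + 77·13 = 1006, valid modulo lcm(77, 17) = 1309: x ≡ 1006 (mod 1309).
  Combine with x ≡ 2 (mod 3); new modulus lcm = 3927.
    Write x = 1006 + 1309·t and substitute into x ≡ 2 (mod 3): 1309·t ≡ 2 − 1006 = -1004 (mod 3).
    Reduce coefficients mod 3: 1·t ≡ 1 (mod 3).
    So t ≡ 1 (mod 3).
    Then x = 1006 + 1309·1 = 2315, valid modulo lcm(1309, 3) = 3927: x ≡ 2315 (mod 3927).
  Combine with x ≡ 0 (mod 5); new modulus lcm = 19635.
    Write x = 2315 + 3927·t and substitute into x ≡ 0 (mod 5): 3927·t ≡ 0 − 2315 = -2315 (mod 5).
    Reduce coefficients mod 5: 2·t ≡ 0 (mod 5).
    The inverse of 2 mod 5 is 3 (since 2·3 = 6 = 1·5 + 1), so t ≡ 3·0 = 0 ≡ 0 (mod 5).
    Then x = 2315 + 3927·0 = 2315, valid modulo lcm(3927, 5) = 19635: x ≡ 2315 (mod 19635).
Verify against each original: 2315 mod 11 = 5, 2315 mod 7 = 5, 2315 mod 17 = 3, 2315 mod 3 = 2, 2315 mod 5 = 0.

x ≡ 2315 (mod 19635).


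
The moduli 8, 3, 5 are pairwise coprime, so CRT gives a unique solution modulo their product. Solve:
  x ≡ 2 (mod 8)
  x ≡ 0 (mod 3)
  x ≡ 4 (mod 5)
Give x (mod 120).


Moduli 8, 3, 5 are pairwise coprime; by CRT there is a unique solution modulo M = 8 · 3 · 5 = 120.
Solve pairwise, accumulating the modulus:
  Start with x ≡ 2 (mod 8).
  Combine with x ≡ 0 (mod 3): since gcd(8, 3) = 1, we get a unique residue mod 24.
    Write x = 2 + 8·t and substitute into x ≡ 0 (mod 3): 8·t ≡ 0 − 2 = -2 (mod 3).
    Reduce coefficients mod 3: 2·t ≡ 1 (mod 3).
    The inverse of 2 mod 3 is 2 (since 2·2 = 4 = 1·3 + 1), so t ≡ 2·1 = 2 ≡ 2 (mod 3).
    Then x = 2 + 8·2 = 18, valid modulo lcm(8, 3) = 24: x ≡ 18 (mod 24).
  Combine with x ≡ 4 (mod 5): since gcd(24, 5) = 1, we get a unique residue mod 120.
    Write x = 18 + 24·t and substitute into x ≡ 4 (mod 5): 24·t ≡ 4 − 18 = -14 (mod 5).
    Reduce coefficients mod 5: 4·t ≡ 1 (mod 5).
    The inverse of 4 mod 5 is 4 (since 4·4 = 16 = 3·5 + 1), so t ≡ 4·1 = 4 ≡ 4 (mod 5).
    Then x = 18 + 24·4 = 114, valid modulo lcm(24, 5) = 120: x ≡ 114 (mod 120).
Verify: 114 mod 8 = 2 ✓, 114 mod 3 = 0 ✓, 114 mod 5 = 4 ✓.

x ≡ 114 (mod 120).


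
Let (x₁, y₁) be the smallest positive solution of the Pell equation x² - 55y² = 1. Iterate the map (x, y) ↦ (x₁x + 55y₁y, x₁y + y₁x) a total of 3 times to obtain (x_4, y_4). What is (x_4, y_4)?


Step 1: Find the fundamental solution (x₁, y₁) of x² - 55y² = 1.
  Expand √55 as a continued fraction. a₀ = ⌊√55⌋ = 7; iterate m_{k+1} = d_k·a_k − m_k, d_{k+1} = (55 − m_{k+1}²)/d_k, a_{k+1} = ⌊(a₀ + m_{k+1})/d_{k+1}⌋ (starting m₀ = 0, d₀ = 1), with convergents p_k = a_k·p_{k-1} + p_{k-2}, q_k = a_k·q_{k-1} + q_{k-2} (p₋₁ = 1, q₋₁ = 0):
  k = 0: a₀ = 7; p₀/q₀ = 7/1; p₀² − 55·q₀² = 49 − 55 = -6.
  k = 1: m = 7, d = 6, a = ⌊(7 + 7)/6⌋ = 2; p/q = (2·7 + 1)/(2·1 + 0) = 15/2; p² − 55·q² = 225 − 220 = 5.
  k = 2: m = 5, d = 5, a = ⌊(7 + 5)/5⌋ = 2; p/q = (2·15 + 7)/(2·2 + 1) = 37/5; p² − 55·q² = 1369 − 1375 = -6.
  k = 3: m = 5, d = 6, a = ⌊(7 + 5)/6⌋ = 2; p/q = (2·37 + 15)/(2·5 + 2) = 89/12; p² − 55·q² = 7921 − 7920 = 1.
  The first convergent with p² − 55·q² = 1 gives the fundamental solution (x₁, y₁) = (89, 12).
Step 2: Apply the recurrence (x_{n+1}, y_{n+1}) = (x₁x_n + 55y₁y_n, x₁y_n + y₁x_n) repeatedly.
  From (x_1, y_1) = (89, 12): x_2 = 89·89 + 55·12·12 = 15841; y_2 = 89·12 + 12·89 = 2136.
  From (x_2, y_2) = (15841, 2136): x_3 = 89·15841 + 55·12·2136 = 2819609; y_3 = 89·2136 + 12·15841 = 380196.
  From (x_3, y_3) = (2819609, 380196): x_4 = 89·2819609 + 55·12·380196 = 501874561; y_4 = 89·380196 + 12·2819609 = 67672752.
Step 3: Verify x_4² - 55·y_4² = 251878074978942721 - 251878074978942720 = 1 (should be 1). ✓

(x_1, y_1) = (89, 12); (x_4, y_4) = (501874561, 67672752).


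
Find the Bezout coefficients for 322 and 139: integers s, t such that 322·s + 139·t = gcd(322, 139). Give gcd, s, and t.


Euclidean algorithm on (322, 139) — divide until remainder is 0:
  322 = 2 · 139 + 44
  139 = 3 · 44 + 7
  44 = 6 · 7 + 2
  7 = 3 · 2 + 1
  2 = 2 · 1 + 0
gcd(322, 139) = 1.
Track Bezout coefficients alongside the remainders: start with r₀ = 322 = a·1 + b·0 (s = 1, t = 0) and r₁ = 139 = a·0 + b·1 (s = 0, t = 1); each new remainder r_{k+1} = r_{k-1} − q_k·r_k inherits s_{k+1} = s_{k-1} − q_k·s_k, t_{k+1} = t_{k-1} − q_k·t_k, so r_k = a·s_k + b·t_k at every step:
  q = 2: r = 44, s = 1 − 2·0 = 1, t = 0 − 2·1 = -2  (check: 322·1 + 139·(-2) = 44)
  q = 3: r = 7, s = 0 − 3·1 = -3, t = 1 − 3·(-2) = 7  (check: 322·(-3) + 139·7 = 7)
  q = 6: r = 2, s = 1 − 6·(-3) = 19, t = -2 − 6·7 = -44  (check: 322·19 + 139·(-44) = 2)
  q = 3: r = 1, s = -3 − 3·19 = -60, t = 7 − 3·(-44) = 139  (check: 322·(-60) + 139·139 = 1)
The row with r = 1 (the gcd) gives the Bezout coefficients s = -60, t = 139.
Result: 322 · (-60) + 139 · (139) = 1.

gcd(322, 139) = 1; s = -60, t = 139 (check: 322·(-60) + 139·139 = 1).


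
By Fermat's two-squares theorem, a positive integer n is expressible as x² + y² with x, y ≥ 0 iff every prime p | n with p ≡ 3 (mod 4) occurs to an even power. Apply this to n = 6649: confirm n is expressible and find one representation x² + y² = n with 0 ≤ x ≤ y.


Step 1: Factor n = 6649 = 61 · 109.
Step 2: Check the mod-4 condition on each prime factor: 61 ≡ 1 (mod 4), exponent 1; 109 ≡ 1 (mod 4), exponent 1.
All primes ≡ 3 (mod 4) appear to even exponent (or don't appear), so by the two-squares theorem n IS expressible as a sum of two squares.
Step 3: Build a representation. Here n = 61 · 109 is a product of primes ≡ 1 (mod 4). Each prime p ≡ 1 (mod 4) is itself a sum of two squares; find a² by testing p − a² for a perfect square:
  61: 61 − 1² = 60, 61 − 2² = 57, 61 − 3² = 52, 61 − 4² = 45, 61 − 5² = 36 = 6² ⇒ 61 = 5² + 6².
  109: 109 − 1² = 108, 109 − 2² = 105, 109 − 3² = 100 = 10² ⇒ 109 = 3² + 10².
  Combine using the Brahmagupta–Fibonacci identity (a² + b²)(c² + d²) = (ac − bd)² + (ad + bc)² = (ac + bd)² + (ad − bc)²:
  61 · 109 = 6649: from (5² + 6²)(3² + 10²), take (5·3 − 6·10, 5·10 + 6·3) = (15 − 60, 50 + 18) = (-45, 68); dropping signs (only squares matter) gives (45, 68); check 45² + 68² = 2025 + 4624 = 6649 ✓.
Step 4: Order so x ≤ y and verify: 45² + 68² = 2025 + 4624 = 6649 = n. ✓

n = 6649 = 45² + 68² (one valid representation with x ≤ y).


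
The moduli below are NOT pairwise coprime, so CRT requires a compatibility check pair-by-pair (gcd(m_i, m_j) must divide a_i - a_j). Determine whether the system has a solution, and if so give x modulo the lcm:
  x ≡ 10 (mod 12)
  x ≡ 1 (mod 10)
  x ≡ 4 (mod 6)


Moduli 12, 10, 6 are not pairwise coprime, so CRT works modulo lcm(m_i) when all pairwise compatibility conditions hold.
Pairwise compatibility: gcd(m_i, m_j) must divide a_i - a_j for every pair.
Merge one congruence at a time:
  Start: x ≡ 10 (mod 12).
  Combine with x ≡ 1 (mod 10): gcd(12, 10) = 2, and 1 - 10 = -9 is NOT divisible by 2.
    ⇒ system is inconsistent (no integer solution).

No solution (the system is inconsistent).


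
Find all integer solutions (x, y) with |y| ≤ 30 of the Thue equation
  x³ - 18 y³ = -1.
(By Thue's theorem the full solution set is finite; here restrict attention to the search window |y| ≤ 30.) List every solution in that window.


The equation is x³ - 18y³ = -1. For fixed y, x³ = 18·y³ − 1, so a solution requires the RHS to be a perfect cube.
Strategy: iterate y from -30 to 30, compute RHS = 18·y³ − 1, and check whether it is a (positive or negative) perfect cube.
Check small values of y:
  y = 0: RHS = -1 = (-1)³ ⇒ x = -1 works.
  y = 1: RHS = 17 is not a perfect cube.
  y = -1: RHS = -19 is not a perfect cube.
  y = 2: RHS = 143 is not a perfect cube.
  y = -2: RHS = -145 is not a perfect cube.
  y = 3: RHS = 485 is not a perfect cube.
  y = -3: RHS = -487 is not a perfect cube.
Continuing the search up to |y| = 30 finds no further solutions beyond those listed.
Collected solutions: (-1, 0).

Solutions (with |y| ≤ 30): (-1, 0).


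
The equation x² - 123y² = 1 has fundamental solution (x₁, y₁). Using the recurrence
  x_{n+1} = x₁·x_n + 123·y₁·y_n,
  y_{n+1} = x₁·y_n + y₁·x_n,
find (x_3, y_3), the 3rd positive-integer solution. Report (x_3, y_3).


Step 1: Find the fundamental solution (x₁, y₁) of x² - 123y² = 1.
  Expand √123 as a continued fraction. a₀ = ⌊√123⌋ = 11; iterate m_{k+1} = d_k·a_k − m_k, d_{k+1} = (123 − m_{k+1}²)/d_k, a_{k+1} = ⌊(a₀ + m_{k+1})/d_{k+1}⌋ (starting m₀ = 0, d₀ = 1), with convergents p_k = a_k·p_{k-1} + p_{k-2}, q_k = a_k·q_{k-1} + q_{k-2} (p₋₁ = 1, q₋₁ = 0):
  k = 0: a₀ = 11; p₀/q₀ = 11/1; p₀² − 123·q₀² = 121 − 123 = -2.
  k = 1: m = 11, d = 2, a = ⌊(11 + 11)/2⌋ = 11; p/q = (11·11 + 1)/(11·1 + 0) = 122/11; p² − 123·q² = 14884 − 14883 = 1.
  The first convergent with p² − 123·q² = 1 gives the fundamental solution (x₁, y₁) = (122, 11).
Step 2: Apply the recurrence (x_{n+1}, y_{n+1}) = (x₁x_n + 123y₁y_n, x₁y_n + y₁x_n) repeatedly.
  From (x_1, y_1) = (122, 11): x_2 = 122·122 + 123·11·11 = 29767; y_2 = 122·11 + 11·122 = 2684.
  From (x_2, y_2) = (29767, 2684): x_3 = 122·29767 + 123·11·2684 = 7263026; y_3 = 122·2684 + 11·29767 = 654885.
Step 3: Verify x_3² - 123·y_3² = 52751546676676 - 52751546676675 = 1 (should be 1). ✓

(x_1, y_1) = (122, 11); (x_3, y_3) = (7263026, 654885).


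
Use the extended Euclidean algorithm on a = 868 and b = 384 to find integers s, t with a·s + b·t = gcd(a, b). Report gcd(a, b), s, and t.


Euclidean algorithm on (868, 384) — divide until remainder is 0:
  868 = 2 · 384 + 100
  384 = 3 · 100 + 84
  100 = 1 · 84 + 16
  84 = 5 · 16 + 4
  16 = 4 · 4 + 0
gcd(868, 384) = 4.
Track Bezout coefficients alongside the remainders: start with r₀ = 868 = a·1 + b·0 (s = 1, t = 0) and r₁ = 384 = a·0 + b·1 (s = 0, t = 1); each new remainder r_{k+1} = r_{k-1} − q_k·r_k inherits s_{k+1} = s_{k-1} − q_k·s_k, t_{k+1} = t_{k-1} − q_k·t_k, so r_k = a·s_k + b·t_k at every step:
  q = 2: r = 100, s = 1 − 2·0 = 1, t = 0 − 2·1 = -2  (check: 868·1 + 384·(-2) = 100)
  q = 3: r = 84, s = 0 − 3·1 = -3, t = 1 − 3·(-2) = 7  (check: 868·(-3) + 384·7 = 84)
  q = 1: r = 16, s = 1 − 1·(-3) = 4, t = -2 − 1·7 = -9  (check: 868·4 + 384·(-9) = 16)
  q = 5: r = 4, s = -3 − 5·4 = -23, t = 7 − 5·(-9) = 52  (check: 868·(-23) + 384·52 = 4)
The row with r = 4 (the gcd) gives the Bezout coefficients s = -23, t = 52.
Result: 868 · (-23) + 384 · (52) = 4.

gcd(868, 384) = 4; s = -23, t = 52 (check: 868·(-23) + 384·52 = 4).


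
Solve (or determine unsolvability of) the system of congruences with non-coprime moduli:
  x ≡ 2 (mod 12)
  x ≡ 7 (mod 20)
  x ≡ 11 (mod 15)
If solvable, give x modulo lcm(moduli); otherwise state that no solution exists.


Moduli 12, 20, 15 are not pairwise coprime, so CRT works modulo lcm(m_i) when all pairwise compatibility conditions hold.
Pairwise compatibility: gcd(m_i, m_j) must divide a_i - a_j for every pair.
Merge one congruence at a time:
  Start: x ≡ 2 (mod 12).
  Combine with x ≡ 7 (mod 20): gcd(12, 20) = 4, and 7 - 2 = 5 is NOT divisible by 4.
    ⇒ system is inconsistent (no integer solution).

No solution (the system is inconsistent).


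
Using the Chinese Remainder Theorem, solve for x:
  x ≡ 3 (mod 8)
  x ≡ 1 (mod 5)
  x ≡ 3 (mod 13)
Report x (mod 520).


Moduli 8, 5, 13 are pairwise coprime; by CRT there is a unique solution modulo M = 8 · 5 · 13 = 520.
Solve pairwise, accumulating the modulus:
  Start with x ≡ 3 (mod 8).
  Combine with x ≡ 1 (mod 5): since gcd(8, 5) = 1, we get a unique residue mod 40.
    Write x = 3 + 8·t and substitute into x ≡ 1 (mod 5): 8·t ≡ 1 − 3 = -2 (mod 5).
    Reduce coefficients mod 5: 3·t ≡ 3 (mod 5).
    The inverse of 3 mod 5 is 2 (since 3·2 = 6 = 1·5 + 1), so t ≡ 2·3 = 6 ≡ 1 (mod 5).
    Then x = 3 + 8·1 = 11, valid modulo lcm(8, 5) = 40: x ≡ 11 (mod 40).
  Combine with x ≡ 3 (mod 13): since gcd(40, 13) = 1, we get a unique residue mod 520.
    Write x = 11 + 40·t and substitute into x ≡ 3 (mod 13): 40·t ≡ 3 − 11 = -8 (mod 13).
    Reduce coefficients mod 13: 1·t ≡ 5 (mod 13).
    So t ≡ 5 (mod 13).
    Then x = 11 + 40·5 = 211, valid modulo lcm(40, 13) = 520: x ≡ 211 (mod 520).
Verify: 211 mod 8 = 3 ✓, 211 mod 5 = 1 ✓, 211 mod 13 = 3 ✓.

x ≡ 211 (mod 520).


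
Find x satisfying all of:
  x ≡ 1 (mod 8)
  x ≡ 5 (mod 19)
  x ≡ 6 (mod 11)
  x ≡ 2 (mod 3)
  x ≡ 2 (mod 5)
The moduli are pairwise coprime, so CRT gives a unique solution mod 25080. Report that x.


Product of moduli M = 8 · 19 · 11 · 3 · 5 = 25080.
Merge one congruence at a time:
  Start: x ≡ 1 (mod 8).
  Combine with x ≡ 5 (mod 19); new modulus lcm = 152.
    Write x = 1 + 8·t and substitute into x ≡ 5 (mod 19): 8·t ≡ 5 − 1 = 4 (mod 19).
    The inverse of 8 mod 19 is 12 (since 8·12 = 96 = 5·19 + 1), so t ≡ 12·4 = 48 ≡ 10 (mod 19).
    Then x = 1 + 8·10 = 81, valid modulo lcm(8, 19) = 152: x ≡ 81 (mod 152).
  Combine with x ≡ 6 (mod 11); new modulus lcm = 1672.
    Write x = 81 + 152·t and substitute into x ≡ 6 (mod 11): 152·t ≡ 6 − 81 = -75 (mod 11).
    Reduce coefficients mod 11: 9·t ≡ 2 (mod 11).
    The inverse of 9 mod 11 is 5 (since 9·5 = 45 = 4·11 + 1), so t ≡ 5·2 = 10 ≡ 10 (mod 11).
    Then x = 81 + 152·10 = 1601, valid modulo lcm(152, 11) = 1672: x ≡ 1601 (mod 1672).
  Combine with x ≡ 2 (mod 3); new modulus lcm = 5016.
    Write x = 1601 + 1672·t and substitute into x ≡ 2 (mod 3): 1672·t ≡ 2 − 1601 = -1599 (mod 3).
    Reduce coefficients mod 3: 1·t ≡ 0 (mod 3).
    So t ≡ 0 (mod 3).
    Then x = 1601 + 1672·0 = 1601, valid modulo lcm(1672, 3) = 5016: x ≡ 1601 (mod 5016).
  Combine with x ≡ 2 (mod 5); new modulus lcm = 25080.
    Write x = 1601 + 5016·t and substitute into x ≡ 2 (mod 5): 5016·t ≡ 2 − 1601 = -1599 (mod 5).
    Reduce coefficients mod 5: 1·t ≡ 1 (mod 5).
    So t ≡ 1 (mod 5).
    Then x = 1601 + 5016·1 = 6617, valid modulo lcm(5016, 5) = 25080: x ≡ 6617 (mod 25080).
Verify against each original: 6617 mod 8 = 1, 6617 mod 19 = 5, 6617 mod 11 = 6, 6617 mod 3 = 2, 6617 mod 5 = 2.

x ≡ 6617 (mod 25080).


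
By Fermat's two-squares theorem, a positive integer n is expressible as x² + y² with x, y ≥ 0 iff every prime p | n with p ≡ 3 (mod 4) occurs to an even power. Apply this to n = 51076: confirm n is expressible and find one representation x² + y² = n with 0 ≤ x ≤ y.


Step 1: Factor n = 51076 = 2^2 · 113^2.
Step 2: Check the mod-4 condition on each prime factor: 2 = 2 (special); 113 ≡ 1 (mod 4), exponent 2.
All primes ≡ 3 (mod 4) appear to even exponent (or don't appear), so by the two-squares theorem n IS expressible as a sum of two squares.
Step 3: Build a representation. Group n = k² · m with k = 2 and m = 113 · 113 = 12769 (a product of primes ≡ 1 (mod 4)); a representation of m scales to one of n via (k·x)² + (k·y)² = k²(x² + y²). Each prime p ≡ 1 (mod 4) is itself a sum of two squares; find a² by testing p − a² for a perfect square:
  113: 113 − 1² = 112, 113 − 2² = 109, 113 − 3² = 104, 113 − 4² = 97, 113 − 5² = 88, 113 − 6² = 77, 113 − 7² = 64 = 8² ⇒ 113 = 7² + 8².
  Combine using the Brahmagupta–Fibonacci identity (a² + b²)(c² + d²) = (ac − bd)² + (ad + bc)² = (ac + bd)² + (ad − bc)²:
  113 · 113 = 12769: from (7² + 8²)(7² + 8²), take (7·7 − 8·8, 7·8 + 8·7) = (49 − 64, 56 + 56) = (-15, 112); dropping signs (only squares matter) gives (15, 112); check 15² + 112² = 225 + 12544 = 12769 ✓.
  Scale by k = 2: (2·15, 2·112) = (30, 224).
Step 4: Order so x ≤ y and verify: 30² + 224² = 900 + 50176 = 51076 = n. ✓

n = 51076 = 30² + 224² (one valid representation with x ≤ y).


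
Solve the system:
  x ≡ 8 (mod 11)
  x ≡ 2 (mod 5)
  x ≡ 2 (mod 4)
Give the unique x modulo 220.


Moduli 11, 5, 4 are pairwise coprime; by CRT there is a unique solution modulo M = 11 · 5 · 4 = 220.
Solve pairwise, accumulating the modulus:
  Start with x ≡ 8 (mod 11).
  Combine with x ≡ 2 (mod 5): since gcd(11, 5) = 1, we get a unique residue mod 55.
    Write x = 8 + 11·t and substitute into x ≡ 2 (mod 5): 11·t ≡ 2 − 8 = -6 (mod 5).
    Reduce coefficients mod 5: 1·t ≡ 4 (mod 5).
    So t ≡ 4 (mod 5).
    Then x = 8 + 11·4 = 52, valid modulo lcm(11, 5) = 55: x ≡ 52 (mod 55).
  Combine with x ≡ 2 (mod 4): since gcd(55, 4) = 1, we get a unique residue mod 220.
    Write x = 52 + 55·t and substitute into x ≡ 2 (mod 4): 55·t ≡ 2 − 52 = -50 (mod 4).
    Reduce coefficients mod 4: 3·t ≡ 2 (mod 4).
    The inverse of 3 mod 4 is 3 (since 3·3 = 9 = 2·4 + 1), so t ≡ 3·2 = 6 ≡ 2 (mod 4).
    Then x = 52 + 55·2 = 162, valid modulo lcm(55, 4) = 220: x ≡ 162 (mod 220).
Verify: 162 mod 11 = 8 ✓, 162 mod 5 = 2 ✓, 162 mod 4 = 2 ✓.

x ≡ 162 (mod 220).


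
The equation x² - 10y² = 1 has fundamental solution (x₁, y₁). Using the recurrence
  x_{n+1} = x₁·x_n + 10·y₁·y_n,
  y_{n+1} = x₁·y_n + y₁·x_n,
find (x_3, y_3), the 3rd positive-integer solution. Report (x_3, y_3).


Step 1: Find the fundamental solution (x₁, y₁) of x² - 10y² = 1.
  Expand √10 as a continued fraction. a₀ = ⌊√10⌋ = 3; iterate m_{k+1} = d_k·a_k − m_k, d_{k+1} = (10 − m_{k+1}²)/d_k, a_{k+1} = ⌊(a₀ + m_{k+1})/d_{k+1}⌋ (starting m₀ = 0, d₀ = 1), with convergents p_k = a_k·p_{k-1} + p_{k-2}, q_k = a_k·q_{k-1} + q_{k-2} (p₋₁ = 1, q₋₁ = 0):
  k = 0: a₀ = 3; p₀/q₀ = 3/1; p₀² − 10·q₀² = 9 − 10 = -1.
  k = 1: m = 3, d = 1, a = ⌊(3 + 3)/1⌋ = 6; p/q = (6·3 + 1)/(6·1 + 0) = 19/6; p² − 10·q² = 361 − 360 = 1.
  The first convergent with p² − 10·q² = 1 gives the fundamental solution (x₁, y₁) = (19, 6).
Step 2: Apply the recurrence (x_{n+1}, y_{n+1}) = (x₁x_n + 10y₁y_n, x₁y_n + y₁x_n) repeatedly.
  From (x_1, y_1) = (19, 6): x_2 = 19·19 + 10·6·6 = 721; y_2 = 19·6 + 6·19 = 228.
  From (x_2, y_2) = (721, 228): x_3 = 19·721 + 10·6·228 = 27379; y_3 = 19·228 + 6·721 = 8658.
Step 3: Verify x_3² - 10·y_3² = 749609641 - 749609640 = 1 (should be 1). ✓

(x_1, y_1) = (19, 6); (x_3, y_3) = (27379, 8658).


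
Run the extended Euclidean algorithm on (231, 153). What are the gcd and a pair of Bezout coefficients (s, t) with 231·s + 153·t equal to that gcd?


Euclidean algorithm on (231, 153) — divide until remainder is 0:
  231 = 1 · 153 + 78
  153 = 1 · 78 + 75
  78 = 1 · 75 + 3
  75 = 25 · 3 + 0
gcd(231, 153) = 3.
Track Bezout coefficients alongside the remainders: start with r₀ = 231 = a·1 + b·0 (s = 1, t = 0) and r₁ = 153 = a·0 + b·1 (s = 0, t = 1); each new remainder r_{k+1} = r_{k-1} − q_k·r_k inherits s_{k+1} = s_{k-1} − q_k·s_k, t_{k+1} = t_{k-1} − q_k·t_k, so r_k = a·s_k + b·t_k at every step:
  q = 1: r = 78, s = 1 − 1·0 = 1, t = 0 − 1·1 = -1  (check: 231·1 + 153·(-1) = 78)
  q = 1: r = 75, s = 0 − 1·1 = -1, t = 1 − 1·(-1) = 2  (check: 231·(-1) + 153·2 = 75)
  q = 1: r = 3, s = 1 − 1·(-1) = 2, t = -1 − 1·2 = -3  (check: 231·2 + 153·(-3) = 3)
The row with r = 3 (the gcd) gives the Bezout coefficients s = 2, t = -3.
Result: 231 · (2) + 153 · (-3) = 3.

gcd(231, 153) = 3; s = 2, t = -3 (check: 231·2 + 153·(-3) = 3).


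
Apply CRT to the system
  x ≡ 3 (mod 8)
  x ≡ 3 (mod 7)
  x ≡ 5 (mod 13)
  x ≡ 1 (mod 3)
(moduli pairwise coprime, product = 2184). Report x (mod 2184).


Product of moduli M = 8 · 7 · 13 · 3 = 2184.
Merge one congruence at a time:
  Start: x ≡ 3 (mod 8).
  Combine with x ≡ 3 (mod 7); new modulus lcm = 56.
    Write x = 3 + 8·t and substitute into x ≡ 3 (mod 7): 8·t ≡ 3 − 3 = 0 (mod 7).
    Reduce coefficients mod 7: 1·t ≡ 0 (mod 7).
    So t ≡ 0 (mod 7).
    Then x = 3 + 8·0 = 3, valid modulo lcm(8, 7) = 56: x ≡ 3 (mod 56).
  Combine with x ≡ 5 (mod 13); new modulus lcm = 728.
    Write x = 3 + 56·t and substitute into x ≡ 5 (mod 13): 56·t ≡ 5 − 3 = 2 (mod 13).
    Reduce coefficients mod 13: 4·t ≡ 2 (mod 13).
    The inverse of 4 mod 13 is 10 (since 4·10 = 40 = 3·13 + 1), so t ≡ 10·2 = 20 ≡ 7 (mod 13).
    Then x = 3 + 56·7 = 395, valid modulo lcm(56, 13) = 728: x ≡ 395 (mod 728).
  Combine with x ≡ 1 (mod 3); new modulus lcm = 2184.
    Write x = 395 + 728·t and substitute into x ≡ 1 (mod 3): 728·t ≡ 1 − 395 = -394 (mod 3).
    Reduce coefficients mod 3: 2·t ≡ 2 (mod 3).
    The inverse of 2 mod 3 is 2 (since 2·2 = 4 = 1·3 + 1), so t ≡ 2·2 = 4 ≡ 1 (mod 3).
    Then x = 395 + 728·1 = 1123, valid modulo lcm(728, 3) = 2184: x ≡ 1123 (mod 2184).
Verify against each original: 1123 mod 8 = 3, 1123 mod 7 = 3, 1123 mod 13 = 5, 1123 mod 3 = 1.

x ≡ 1123 (mod 2184).


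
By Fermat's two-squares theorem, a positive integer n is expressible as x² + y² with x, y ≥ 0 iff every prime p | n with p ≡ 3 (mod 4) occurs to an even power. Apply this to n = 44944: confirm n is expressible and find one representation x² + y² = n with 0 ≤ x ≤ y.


Step 1: Factor n = 44944 = 2^4 · 53^2.
Step 2: Check the mod-4 condition on each prime factor: 2 = 2 (special); 53 ≡ 1 (mod 4), exponent 2.
All primes ≡ 3 (mod 4) appear to even exponent (or don't appear), so by the two-squares theorem n IS expressible as a sum of two squares.
Step 3: Build a representation. Group n = k² · m with k = 4 and m = 53 · 53 = 2809 (a product of primes ≡ 1 (mod 4)); a representation of m scales to one of n via (k·x)² + (k·y)² = k²(x² + y²). Each prime p ≡ 1 (mod 4) is itself a sum of two squares; find a² by testing p − a² for a perfect square:
  53: 53 − 1² = 52, 53 − 2² = 49 = 7² ⇒ 53 = 2² + 7².
  Combine using the Brahmagupta–Fibonacci identity (a² + b²)(c² + d²) = (ac − bd)² + (ad + bc)² = (ac + bd)² + (ad − bc)²:
  53 · 53 = 2809: from (2² + 7²)(2² + 7²), take (2·2 − 7·7, 2·7 + 7·2) = (4 − 49, 14 + 14) = (-45, 28); dropping signs (only squares matter) gives (45, 28); check 45² + 28² = 2025 + 784 = 2809 ✓.
  Scale by k = 4: (4·45, 4·28) = (180, 112).
Step 4: Order so x ≤ y and verify: 112² + 180² = 12544 + 32400 = 44944 = n. ✓

n = 44944 = 112² + 180² (one valid representation with x ≤ y).


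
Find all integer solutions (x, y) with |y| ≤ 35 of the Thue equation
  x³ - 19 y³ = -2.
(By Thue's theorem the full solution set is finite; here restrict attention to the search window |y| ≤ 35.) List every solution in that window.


The equation is x³ - 19y³ = -2. For fixed y, x³ = 19·y³ − 2, so a solution requires the RHS to be a perfect cube.
Strategy: iterate y from -35 to 35, compute RHS = 19·y³ − 2, and check whether it is a (positive or negative) perfect cube.
Check small values of y:
  y = 0: RHS = -2 is not a perfect cube.
  y = 1: RHS = 17 is not a perfect cube.
  y = -1: RHS = -21 is not a perfect cube.
  y = 2: RHS = 150 is not a perfect cube.
  y = -2: RHS = -154 is not a perfect cube.
  y = 3: RHS = 511 is not a perfect cube.
  y = -3: RHS = -515 is not a perfect cube.
Continuing the search up to |y| = 35 finds no solutions either.
No (x, y) in the scanned range satisfies the equation.

No integer solutions with |y| ≤ 35.


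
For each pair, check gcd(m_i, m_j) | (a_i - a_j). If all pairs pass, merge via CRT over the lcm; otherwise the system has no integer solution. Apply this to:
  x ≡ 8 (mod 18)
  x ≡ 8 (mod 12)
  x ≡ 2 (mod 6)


Moduli 18, 12, 6 are not pairwise coprime, so CRT works modulo lcm(m_i) when all pairwise compatibility conditions hold.
Pairwise compatibility: gcd(m_i, m_j) must divide a_i - a_j for every pair.
Merge one congruence at a time:
  Start: x ≡ 8 (mod 18).
  Combine with x ≡ 8 (mod 12): gcd(18, 12) = 6; 8 - 8 = 0, which IS divisible by 6, so compatible.
    Write x = 8 + 18·t and substitute into x ≡ 8 (mod 12): 18·t ≡ 8 − 8 = 0 (mod 12).
    Divide the congruence (and modulus) by g = 6: 3·t ≡ 0 (mod 2).
    Reduce coefficients mod 2: 1·t ≡ 0 (mod 2).
    So t ≡ 0 (mod 2).
    Then x = 8 + 18·0 = 8, valid modulo lcm(18, 12) = 36: x ≡ 8 (mod 36).
  Combine with x ≡ 2 (mod 6): gcd(36, 6) = 6; 2 - 8 = -6, which IS divisible by 6, so compatible.
    Write x = 8 + 36·t and substitute into x ≡ 2 (mod 6): 36·t ≡ 2 − 8 = -6 (mod 6).
    Divide the congruence (and modulus) by g = 6: 6·t ≡ -1 (mod 1).
    Modulo 1 every t works; take t = 0.
    Then x = 8 + 36·0 = 8, valid modulo lcm(36, 6) = 36: x ≡ 8 (mod 36).
Verify: 8 mod 18 = 8, 8 mod 12 = 8, 8 mod 6 = 2.

x ≡ 8 (mod 36).


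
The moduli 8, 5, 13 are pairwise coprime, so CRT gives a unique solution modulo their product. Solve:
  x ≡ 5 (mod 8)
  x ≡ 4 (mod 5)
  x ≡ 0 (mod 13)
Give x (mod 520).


Moduli 8, 5, 13 are pairwise coprime; by CRT there is a unique solution modulo M = 8 · 5 · 13 = 520.
Solve pairwise, accumulating the modulus:
  Start with x ≡ 5 (mod 8).
  Combine with x ≡ 4 (mod 5): since gcd(8, 5) = 1, we get a unique residue mod 40.
    Write x = 5 + 8·t and substitute into x ≡ 4 (mod 5): 8·t ≡ 4 − 5 = -1 (mod 5).
    Reduce coefficients mod 5: 3·t ≡ 4 (mod 5).
    The inverse of 3 mod 5 is 2 (since 3·2 = 6 = 1·5 + 1), so t ≡ 2·4 = 8 ≡ 3 (mod 5).
    Then x = 5 + 8·3 = 29, valid modulo lcm(8, 5) = 40: x ≡ 29 (mod 40).
  Combine with x ≡ 0 (mod 13): since gcd(40, 13) = 1, we get a unique residue mod 520.
    Write x = 29 + 40·t and substitute into x ≡ 0 (mod 13): 40·t ≡ 0 − 29 = -29 (mod 13).
    Reduce coefficients mod 13: 1·t ≡ 10 (mod 13).
    So t ≡ 10 (mod 13).
    Then x = 29 + 40·10 = 429, valid modulo lcm(40, 13) = 520: x ≡ 429 (mod 520).
Verify: 429 mod 8 = 5 ✓, 429 mod 5 = 4 ✓, 429 mod 13 = 0 ✓.

x ≡ 429 (mod 520).


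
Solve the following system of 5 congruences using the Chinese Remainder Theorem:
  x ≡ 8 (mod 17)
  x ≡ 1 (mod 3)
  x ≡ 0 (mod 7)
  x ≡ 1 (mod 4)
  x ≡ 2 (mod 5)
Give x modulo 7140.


Product of moduli M = 17 · 3 · 7 · 4 · 5 = 7140.
Merge one congruence at a time:
  Start: x ≡ 8 (mod 17).
  Combine with x ≡ 1 (mod 3); new modulus lcm = 51.
    Write x = 8 + 17·t and substitute into x ≡ 1 (mod 3): 17·t ≡ 1 − 8 = -7 (mod 3).
    Reduce coefficients mod 3: 2·t ≡ 2 (mod 3).
    The inverse of 2 mod 3 is 2 (since 2·2 = 4 = 1·3 + 1), so t ≡ 2·2 = 4 ≡ 1 (mod 3).
    Then x = 8 + 17·1 = 25, valid modulo lcm(17, 3) = 51: x ≡ 25 (mod 51).
  Combine with x ≡ 0 (mod 7); new modulus lcm = 357.
    Write x = 25 + 51·t and substitute into x ≡ 0 (mod 7): 51·t ≡ 0 − 25 = -25 (mod 7).
    Reduce coefficients mod 7: 2·t ≡ 3 (mod 7).
    The inverse of 2 mod 7 is 4 (since 2·4 = 8 = 1·7 + 1), so t ≡ 4·3 = 12 ≡ 5 (mod 7).
    Then x = 25 + 51·5 = 280, valid modulo lcm(51, 7) = 357: x ≡ 280 (mod 357).
  Combine with x ≡ 1 (mod 4); new modulus lcm = 1428.
    Write x = 280 + 357·t and substitute into x ≡ 1 (mod 4): 357·t ≡ 1 − 280 = -279 (mod 4).
    Reduce coefficients mod 4: 1·t ≡ 1 (mod 4).
    So t ≡ 1 (mod 4).
    Then x = 280 + 357·1 = 637, valid modulo lcm(357, 4) = 1428: x ≡ 637 (mod 1428).
  Combine with x ≡ 2 (mod 5); new modulus lcm = 7140.
    Write x = 637 + 1428·t and substitute into x ≡ 2 (mod 5): 1428·t ≡ 2 − 637 = -635 (mod 5).
    Reduce coefficients mod 5: 3·t ≡ 0 (mod 5).
    The inverse of 3 mod 5 is 2 (since 3·2 = 6 = 1·5 + 1), so t ≡ 2·0 = 0 ≡ 0 (mod 5).
    Then x = 637 + 1428·0 = 637, valid modulo lcm(1428, 5) = 7140: x ≡ 637 (mod 7140).
Verify against each original: 637 mod 17 = 8, 637 mod 3 = 1, 637 mod 7 = 0, 637 mod 4 = 1, 637 mod 5 = 2.

x ≡ 637 (mod 7140).


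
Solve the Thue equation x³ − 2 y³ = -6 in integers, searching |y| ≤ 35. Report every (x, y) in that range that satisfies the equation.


The equation is x³ - 2y³ = -6. For fixed y, x³ = 2·y³ − 6, so a solution requires the RHS to be a perfect cube.
Strategy: iterate y from -35 to 35, compute RHS = 2·y³ − 6, and check whether it is a (positive or negative) perfect cube.
Check small values of y:
  y = 0: RHS = -6 is not a perfect cube.
  y = 1: RHS = -4 is not a perfect cube.
  y = -1: RHS = -8 = (-2)³ ⇒ x = -2 works.
  y = 2: RHS = 10 is not a perfect cube.
  y = -2: RHS = -22 is not a perfect cube.
  y = 3: RHS = 48 is not a perfect cube.
  y = -3: RHS = -60 is not a perfect cube.
Continuing the search up to |y| = 35 finds no further solutions beyond those listed.
Collected solutions: (-2, -1).

Solutions (with |y| ≤ 35): (-2, -1).


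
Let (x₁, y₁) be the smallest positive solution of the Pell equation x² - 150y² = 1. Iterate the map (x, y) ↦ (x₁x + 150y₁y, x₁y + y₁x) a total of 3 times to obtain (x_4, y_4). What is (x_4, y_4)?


Step 1: Find the fundamental solution (x₁, y₁) of x² - 150y² = 1.
  Expand √150 as a continued fraction. a₀ = ⌊√150⌋ = 12; iterate m_{k+1} = d_k·a_k − m_k, d_{k+1} = (150 − m_{k+1}²)/d_k, a_{k+1} = ⌊(a₀ + m_{k+1})/d_{k+1}⌋ (starting m₀ = 0, d₀ = 1), with convergents p_k = a_k·p_{k-1} + p_{k-2}, q_k = a_k·q_{k-1} + q_{k-2} (p₋₁ = 1, q₋₁ = 0):
  k = 0: a₀ = 12; p₀/q₀ = 12/1; p₀² − 150·q₀² = 144 − 150 = -6.
  k = 1: m = 12, d = 6, a = ⌊(12 + 12)/6⌋ = 4; p/q = (4·12 + 1)/(4·1 + 0) = 49/4; p² − 150·q² = 2401 − 2400 = 1.
  The first convergent with p² − 150·q² = 1 gives the fundamental solution (x₁, y₁) = (49, 4).
Step 2: Apply the recurrence (x_{n+1}, y_{n+1}) = (x₁x_n + 150y₁y_n, x₁y_n + y₁x_n) repeatedly.
  From (x_1, y_1) = (49, 4): x_2 = 49·49 + 150·4·4 = 4801; y_2 = 49·4 + 4·49 = 392.
  From (x_2, y_2) = (4801, 392): x_3 = 49·4801 + 150·4·392 = 470449; y_3 = 49·392 + 4·4801 = 38412.
  From (x_3, y_3) = (470449, 38412): x_4 = 49·470449 + 150·4·38412 = 46099201; y_4 = 49·38412 + 4·470449 = 3763984.
Step 3: Verify x_4² - 150·y_4² = 2125136332838401 - 2125136332838400 = 1 (should be 1). ✓

(x_1, y_1) = (49, 4); (x_4, y_4) = (46099201, 3763984).


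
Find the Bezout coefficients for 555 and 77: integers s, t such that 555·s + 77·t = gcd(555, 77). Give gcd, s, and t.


Euclidean algorithm on (555, 77) — divide until remainder is 0:
  555 = 7 · 77 + 16
  77 = 4 · 16 + 13
  16 = 1 · 13 + 3
  13 = 4 · 3 + 1
  3 = 3 · 1 + 0
gcd(555, 77) = 1.
Track Bezout coefficients alongside the remainders: start with r₀ = 555 = a·1 + b·0 (s = 1, t = 0) and r₁ = 77 = a·0 + b·1 (s = 0, t = 1); each new remainder r_{k+1} = r_{k-1} − q_k·r_k inherits s_{k+1} = s_{k-1} − q_k·s_k, t_{k+1} = t_{k-1} − q_k·t_k, so r_k = a·s_k + b·t_k at every step:
  q = 7: r = 16, s = 1 − 7·0 = 1, t = 0 − 7·1 = -7  (check: 555·1 + 77·(-7) = 16)
  q = 4: r = 13, s = 0 − 4·1 = -4, t = 1 − 4·(-7) = 29  (check: 555·(-4) + 77·29 = 13)
  q = 1: r = 3, s = 1 − 1·(-4) = 5, t = -7 − 1·29 = -36  (check: 555·5 + 77·(-36) = 3)
  q = 4: r = 1, s = -4 − 4·5 = -24, t = 29 − 4·(-36) = 173  (check: 555·(-24) + 77·173 = 1)
The row with r = 1 (the gcd) gives the Bezout coefficients s = -24, t = 173.
Result: 555 · (-24) + 77 · (173) = 1.

gcd(555, 77) = 1; s = -24, t = 173 (check: 555·(-24) + 77·173 = 1).


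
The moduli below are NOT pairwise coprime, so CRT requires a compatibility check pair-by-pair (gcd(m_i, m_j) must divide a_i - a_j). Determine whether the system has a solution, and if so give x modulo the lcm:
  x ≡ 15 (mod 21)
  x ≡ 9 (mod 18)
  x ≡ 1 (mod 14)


Moduli 21, 18, 14 are not pairwise coprime, so CRT works modulo lcm(m_i) when all pairwise compatibility conditions hold.
Pairwise compatibility: gcd(m_i, m_j) must divide a_i - a_j for every pair.
Merge one congruence at a time:
  Start: x ≡ 15 (mod 21).
  Combine with x ≡ 9 (mod 18): gcd(21, 18) = 3; 9 - 15 = -6, which IS divisible by 3, so compatible.
    Write x = 15 + 21·t and substitute into x ≡ 9 (mod 18): 21·t ≡ 9 − 15 = -6 (mod 18).
    Divide the congruence (and modulus) by g = 3: 7·t ≡ -2 (mod 6).
    Reduce coefficients mod 6: 1·t ≡ 4 (mod 6).
    So t ≡ 4 (mod 6).
    Then x = 15 + 21·4 = 99, valid modulo lcm(21, 18) = 126: x ≡ 99 (mod 126).
  Combine with x ≡ 1 (mod 14): gcd(126, 14) = 14; 1 - 99 = -98, which IS divisible by 14, so compatible.
    Write x = 99 + 126·t and substitute into x ≡ 1 (mod 14): 126·t ≡ 1 − 99 = -98 (mod 14).
    Divide the congruence (and modulus) by g = 14: 9·t ≡ -7 (mod 1).
    Modulo 1 every t works; take t = 0.
    Then x = 99 + 126·0 = 99, valid modulo lcm(126, 14) = 126: x ≡ 99 (mod 126).
Verify: 99 mod 21 = 15, 99 mod 18 = 9, 99 mod 14 = 1.

x ≡ 99 (mod 126).
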